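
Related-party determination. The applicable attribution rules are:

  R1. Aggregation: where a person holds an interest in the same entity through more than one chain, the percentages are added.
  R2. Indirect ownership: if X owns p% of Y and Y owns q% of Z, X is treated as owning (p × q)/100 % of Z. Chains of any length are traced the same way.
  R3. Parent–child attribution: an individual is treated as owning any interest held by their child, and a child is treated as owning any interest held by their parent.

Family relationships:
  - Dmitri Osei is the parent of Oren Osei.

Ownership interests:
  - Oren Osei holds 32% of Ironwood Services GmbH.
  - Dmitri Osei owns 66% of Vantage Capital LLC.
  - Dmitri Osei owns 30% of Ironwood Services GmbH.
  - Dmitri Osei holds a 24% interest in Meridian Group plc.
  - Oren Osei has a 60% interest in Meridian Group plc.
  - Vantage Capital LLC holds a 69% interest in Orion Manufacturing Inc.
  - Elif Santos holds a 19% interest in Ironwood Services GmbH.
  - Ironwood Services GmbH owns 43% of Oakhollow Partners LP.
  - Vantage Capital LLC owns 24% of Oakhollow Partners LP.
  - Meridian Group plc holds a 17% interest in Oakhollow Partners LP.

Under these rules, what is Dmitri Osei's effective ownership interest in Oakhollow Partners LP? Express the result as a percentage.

56.78%

By parent–child attribution (R3), Dmitri Osei is treated as also owning Oren Osei's interest in Meridian Group plc, giving 24% + 60% = 84%.
By parent–child attribution (R3), Dmitri Osei is treated as also owning Oren Osei's interest in Ironwood Services GmbH, giving 30% + 32% = 62%.
Chain via Meridian Group plc (R2): 84% × 17% = 14.28% of Oakhollow Partners LP.
Chain via Vantage Capital LLC (R2): 66% × 24% = 15.84% of Oakhollow Partners LP.
Chain via Ironwood Services GmbH (R2): 62% × 43% = 26.66% of Oakhollow Partners LP.
Aggregating (R1): 14.28% + 15.84% + 26.66% = 56.78%.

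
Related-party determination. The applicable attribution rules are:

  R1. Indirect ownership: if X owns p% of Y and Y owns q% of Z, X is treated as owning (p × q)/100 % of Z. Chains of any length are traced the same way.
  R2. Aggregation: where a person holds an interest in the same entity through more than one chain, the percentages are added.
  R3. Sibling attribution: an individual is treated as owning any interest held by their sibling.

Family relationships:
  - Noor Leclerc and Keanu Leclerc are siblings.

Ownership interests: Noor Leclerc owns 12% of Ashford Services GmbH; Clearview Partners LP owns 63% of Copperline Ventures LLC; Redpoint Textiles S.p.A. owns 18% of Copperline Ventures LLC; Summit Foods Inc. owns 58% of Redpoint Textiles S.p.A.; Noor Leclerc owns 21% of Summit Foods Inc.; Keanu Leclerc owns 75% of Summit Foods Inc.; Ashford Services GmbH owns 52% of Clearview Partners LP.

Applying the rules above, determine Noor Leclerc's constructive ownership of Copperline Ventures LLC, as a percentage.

13.9536%

By sibling attribution (R3), Noor Leclerc is treated as also owning Keanu Leclerc's interest in Summit Foods Inc, giving 21% + 75% = 96%.
Chain via Summit Foods Inc. → Redpoint Textiles S.p.A. (R1): 96% × 58% × 18% = 10.0224% of Copperline Ventures LLC.
Chain via Ashford Services GmbH → Clearview Partners LP (R1): 12% × 52% × 63% = 3.9312% of Copperline Ventures LLC.
Aggregating (R2): 10.0224% + 3.9312% = 13.9536%.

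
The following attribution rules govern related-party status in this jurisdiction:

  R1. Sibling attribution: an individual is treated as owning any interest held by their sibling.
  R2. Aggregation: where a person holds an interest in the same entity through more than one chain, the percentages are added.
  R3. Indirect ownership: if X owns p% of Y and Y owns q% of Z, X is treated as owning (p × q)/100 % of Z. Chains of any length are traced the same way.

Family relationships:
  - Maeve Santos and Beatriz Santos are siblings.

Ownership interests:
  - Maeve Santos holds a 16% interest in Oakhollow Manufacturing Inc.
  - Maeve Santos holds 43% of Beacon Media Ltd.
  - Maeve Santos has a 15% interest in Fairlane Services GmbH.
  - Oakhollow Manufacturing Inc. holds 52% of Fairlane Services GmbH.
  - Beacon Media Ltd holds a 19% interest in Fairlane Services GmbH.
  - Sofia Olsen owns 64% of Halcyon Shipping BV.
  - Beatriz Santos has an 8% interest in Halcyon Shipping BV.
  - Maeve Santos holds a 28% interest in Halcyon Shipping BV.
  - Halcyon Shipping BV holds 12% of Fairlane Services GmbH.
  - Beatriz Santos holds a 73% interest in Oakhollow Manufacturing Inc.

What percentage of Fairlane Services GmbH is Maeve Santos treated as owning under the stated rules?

By sibling attribution (R1), Maeve Santos is treated as also owning Beatriz Santos's interest in Oakhollow Manufacturing Inc, giving 16% + 73% = 89%.
By sibling attribution (R1), Maeve Santos is treated as also owning Beatriz Santos's interest in Halcyon Shipping BV, giving 28% + 8% = 36%.
Chain via Oakhollow Manufacturing Inc. (R3): 89% × 52% = 46.28% of Fairlane Services GmbH.
Chain via Halcyon Shipping BV (R3): 36% × 12% = 4.32% of Fairlane Services GmbH.
Chain via Beacon Media Ltd (R3): 43% × 19% = 8.17% of Fairlane Services GmbH.
Direct interest in Fairlane Services GmbH: 15%.
Aggregating (R2): 46.28% + 4.32% + 8.17% + 15% = 73.77%.

73.77%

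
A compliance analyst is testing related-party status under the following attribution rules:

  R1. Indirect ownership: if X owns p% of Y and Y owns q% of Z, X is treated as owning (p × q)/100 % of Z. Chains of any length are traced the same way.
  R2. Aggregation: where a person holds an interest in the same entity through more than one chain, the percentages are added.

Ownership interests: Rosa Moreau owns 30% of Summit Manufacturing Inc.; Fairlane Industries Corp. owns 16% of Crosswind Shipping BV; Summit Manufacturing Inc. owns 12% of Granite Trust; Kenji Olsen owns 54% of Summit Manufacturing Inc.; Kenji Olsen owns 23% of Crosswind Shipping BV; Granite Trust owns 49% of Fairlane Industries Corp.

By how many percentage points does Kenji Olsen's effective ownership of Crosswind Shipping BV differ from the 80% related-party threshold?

56.491968

Chain via Summit Manufacturing Inc. → Granite Trust → Fairlane Industries Corp. (R1): 54% × 12% × 49% × 16% = 0.508032% of Crosswind Shipping BV.
Direct interest in Crosswind Shipping BV: 23%.
Aggregating (R2): 0.508032% + 23% = 23.508032%.
23.508032% falls short of the 80% threshold by 56.491968 percentage points.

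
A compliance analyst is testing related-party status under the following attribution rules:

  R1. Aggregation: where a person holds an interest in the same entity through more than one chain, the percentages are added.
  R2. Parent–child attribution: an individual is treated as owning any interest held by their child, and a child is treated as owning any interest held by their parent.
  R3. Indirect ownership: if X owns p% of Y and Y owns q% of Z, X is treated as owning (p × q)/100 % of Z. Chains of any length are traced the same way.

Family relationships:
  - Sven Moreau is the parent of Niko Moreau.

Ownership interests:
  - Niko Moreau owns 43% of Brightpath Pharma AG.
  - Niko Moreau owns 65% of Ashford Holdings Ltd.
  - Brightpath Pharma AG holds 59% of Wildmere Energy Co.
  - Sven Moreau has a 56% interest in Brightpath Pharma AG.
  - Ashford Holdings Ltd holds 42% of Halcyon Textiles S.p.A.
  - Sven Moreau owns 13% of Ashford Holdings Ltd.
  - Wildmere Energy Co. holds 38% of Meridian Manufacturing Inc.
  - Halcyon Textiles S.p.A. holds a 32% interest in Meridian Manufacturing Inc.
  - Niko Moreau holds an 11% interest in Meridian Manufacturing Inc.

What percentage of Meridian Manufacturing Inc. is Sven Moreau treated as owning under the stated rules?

By parent–child attribution (R2), Sven Moreau is treated as also owning Niko Moreau's interest in Brightpath Pharma AG, giving 56% + 43% = 99%.
By parent–child attribution (R2), Sven Moreau is treated as also owning Niko Moreau's interest in Ashford Holdings Ltd, giving 13% + 65% = 78%.
By parent–child attribution (R2), Sven Moreau is treated as owning Niko Moreau's 11% interest in Meridian Manufacturing Inc.
Chain via Brightpath Pharma AG → Wildmere Energy Co. (R3): 99% × 59% × 38% = 22.1958% of Meridian Manufacturing Inc.
Chain via Ashford Holdings Ltd → Halcyon Textiles S.p.A. (R3): 78% × 42% × 32% = 10.4832% of Meridian Manufacturing Inc.
Direct interest in Meridian Manufacturing Inc: 11%.
Aggregating (R1): 22.1958% + 10.4832% + 11% = 43.679%.

43.679%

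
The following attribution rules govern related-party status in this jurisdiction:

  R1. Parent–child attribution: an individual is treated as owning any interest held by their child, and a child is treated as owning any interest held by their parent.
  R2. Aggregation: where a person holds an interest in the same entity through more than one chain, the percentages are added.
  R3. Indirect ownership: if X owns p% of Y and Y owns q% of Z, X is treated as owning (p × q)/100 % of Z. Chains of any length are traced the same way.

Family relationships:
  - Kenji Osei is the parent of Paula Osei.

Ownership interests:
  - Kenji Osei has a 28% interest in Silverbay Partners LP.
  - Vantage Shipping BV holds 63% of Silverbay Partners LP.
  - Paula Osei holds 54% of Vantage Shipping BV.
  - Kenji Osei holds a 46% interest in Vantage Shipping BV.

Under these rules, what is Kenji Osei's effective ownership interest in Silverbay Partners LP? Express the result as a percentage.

By parent–child attribution (R1), Kenji Osei is treated as also owning Paula Osei's interest in Vantage Shipping BV, giving 46% + 54% = 100%.
Chain via Vantage Shipping BV (R3): 100% × 63% = 63% of Silverbay Partners LP.
Direct interest in Silverbay Partners LP: 28%.
Aggregating (R2): 63% + 28% = 91%.

91%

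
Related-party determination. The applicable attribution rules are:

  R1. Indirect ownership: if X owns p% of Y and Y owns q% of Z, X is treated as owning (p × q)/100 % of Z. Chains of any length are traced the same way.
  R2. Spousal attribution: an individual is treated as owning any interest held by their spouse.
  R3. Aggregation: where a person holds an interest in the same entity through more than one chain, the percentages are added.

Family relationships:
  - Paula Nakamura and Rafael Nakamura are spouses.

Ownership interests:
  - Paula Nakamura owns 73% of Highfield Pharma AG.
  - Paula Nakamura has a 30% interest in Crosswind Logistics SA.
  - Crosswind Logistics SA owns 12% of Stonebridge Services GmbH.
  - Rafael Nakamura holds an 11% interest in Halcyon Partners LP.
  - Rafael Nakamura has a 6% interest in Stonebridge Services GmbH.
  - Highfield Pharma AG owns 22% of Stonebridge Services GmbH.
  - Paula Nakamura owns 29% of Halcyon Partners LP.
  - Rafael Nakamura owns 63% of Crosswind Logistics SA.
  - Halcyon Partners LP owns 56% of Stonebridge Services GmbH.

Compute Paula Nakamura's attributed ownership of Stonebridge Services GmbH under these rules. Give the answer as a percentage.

By spousal attribution (R2), Paula Nakamura is treated as also owning Rafael Nakamura's interest in Halcyon Partners LP, giving 29% + 11% = 40%.
By spousal attribution (R2), Paula Nakamura is treated as also owning Rafael Nakamura's interest in Crosswind Logistics SA, giving 30% + 63% = 93%.
By spousal attribution (R2), Paula Nakamura is treated as owning Rafael Nakamura's 6% interest in Stonebridge Services GmbH.
Chain via Highfield Pharma AG (R1): 73% × 22% = 16.06% of Stonebridge Services GmbH.
Chain via Halcyon Partners LP (R1): 40% × 56% = 22.4% of Stonebridge Services GmbH.
Chain via Crosswind Logistics SA (R1): 93% × 12% = 11.16% of Stonebridge Services GmbH.
Direct interest in Stonebridge Services GmbH: 6%.
Aggregating (R3): 16.06% + 22.4% + 11.16% + 6% = 55.62%.

55.62%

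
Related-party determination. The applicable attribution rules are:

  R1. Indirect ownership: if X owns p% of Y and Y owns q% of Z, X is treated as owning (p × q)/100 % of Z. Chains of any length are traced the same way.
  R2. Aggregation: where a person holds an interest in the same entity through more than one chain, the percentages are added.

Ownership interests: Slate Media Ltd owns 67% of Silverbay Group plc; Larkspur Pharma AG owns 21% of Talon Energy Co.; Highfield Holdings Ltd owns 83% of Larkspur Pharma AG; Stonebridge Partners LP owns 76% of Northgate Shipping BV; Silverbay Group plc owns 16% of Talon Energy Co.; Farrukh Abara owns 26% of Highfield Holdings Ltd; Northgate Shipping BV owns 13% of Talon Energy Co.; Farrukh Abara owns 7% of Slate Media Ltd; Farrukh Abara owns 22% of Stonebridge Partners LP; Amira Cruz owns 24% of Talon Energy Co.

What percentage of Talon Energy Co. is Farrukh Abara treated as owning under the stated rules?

Chain via Slate Media Ltd → Silverbay Group plc (R1): 7% × 67% × 16% = 0.7504% of Talon Energy Co.
Chain via Stonebridge Partners LP → Northgate Shipping BV (R1): 22% × 76% × 13% = 2.1736% of Talon Energy Co.
Chain via Highfield Holdings Ltd → Larkspur Pharma AG (R1): 26% × 83% × 21% = 4.5318% of Talon Energy Co.
Aggregating (R2): 0.7504% + 2.1736% + 4.5318% = 7.4558%.

7.4558%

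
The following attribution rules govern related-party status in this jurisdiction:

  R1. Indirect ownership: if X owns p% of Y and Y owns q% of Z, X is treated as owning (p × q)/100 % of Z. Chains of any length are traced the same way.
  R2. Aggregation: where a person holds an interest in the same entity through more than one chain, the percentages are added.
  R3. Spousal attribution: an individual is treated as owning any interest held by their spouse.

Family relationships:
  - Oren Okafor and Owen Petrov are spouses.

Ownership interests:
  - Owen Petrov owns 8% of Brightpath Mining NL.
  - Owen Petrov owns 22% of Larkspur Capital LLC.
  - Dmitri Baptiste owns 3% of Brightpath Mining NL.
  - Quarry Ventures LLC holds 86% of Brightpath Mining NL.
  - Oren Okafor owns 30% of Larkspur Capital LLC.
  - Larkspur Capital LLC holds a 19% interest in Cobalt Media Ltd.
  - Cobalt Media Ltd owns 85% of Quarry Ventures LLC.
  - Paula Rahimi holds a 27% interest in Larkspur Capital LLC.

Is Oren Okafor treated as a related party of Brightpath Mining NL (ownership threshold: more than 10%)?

By spousal attribution (R3), Oren Okafor is treated as also owning Owen Petrov's interest in Larkspur Capital LLC, giving 30% + 22% = 52%.
By spousal attribution (R3), Oren Okafor is treated as owning Owen Petrov's 8% interest in Brightpath Mining NL.
Chain via Larkspur Capital LLC → Cobalt Media Ltd → Quarry Ventures LLC (R1): 52% × 19% × 85% × 86% = 7.22228% of Brightpath Mining NL.
Direct interest in Brightpath Mining NL: 8%.
Aggregating (R2): 7.22228% + 8% = 15.22228%.
15.22228% exceeds the 10% threshold, so Oren is a related party to Brightpath Mining NL.

Yes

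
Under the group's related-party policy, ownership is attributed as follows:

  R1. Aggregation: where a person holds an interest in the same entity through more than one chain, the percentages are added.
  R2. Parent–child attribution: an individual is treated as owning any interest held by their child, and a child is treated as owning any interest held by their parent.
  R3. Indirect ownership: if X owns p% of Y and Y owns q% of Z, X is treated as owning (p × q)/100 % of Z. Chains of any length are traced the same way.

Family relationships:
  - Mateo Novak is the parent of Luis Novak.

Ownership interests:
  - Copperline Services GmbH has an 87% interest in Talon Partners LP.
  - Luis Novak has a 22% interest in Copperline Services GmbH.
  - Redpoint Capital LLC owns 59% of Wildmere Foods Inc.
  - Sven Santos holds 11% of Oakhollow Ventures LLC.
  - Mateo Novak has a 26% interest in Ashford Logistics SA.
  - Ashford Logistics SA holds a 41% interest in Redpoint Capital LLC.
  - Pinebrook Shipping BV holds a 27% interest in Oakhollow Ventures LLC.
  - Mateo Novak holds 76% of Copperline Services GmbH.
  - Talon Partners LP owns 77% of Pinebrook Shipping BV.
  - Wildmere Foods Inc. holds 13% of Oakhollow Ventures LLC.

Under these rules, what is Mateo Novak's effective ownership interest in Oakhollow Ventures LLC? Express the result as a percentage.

18.543176%

By parent–child attribution (R2), Mateo Novak is treated as also owning Luis Novak's interest in Copperline Services GmbH, giving 76% + 22% = 98%.
Chain via Copperline Services GmbH → Talon Partners LP → Pinebrook Shipping BV (R3): 98% × 87% × 77% × 27% = 17.725554% of Oakhollow Ventures LLC.
Chain via Ashford Logistics SA → Redpoint Capital LLC → Wildmere Foods Inc. (R3): 26% × 41% × 59% × 13% = 0.817622% of Oakhollow Ventures LLC.
Aggregating (R1): 17.725554% + 0.817622% = 18.543176%.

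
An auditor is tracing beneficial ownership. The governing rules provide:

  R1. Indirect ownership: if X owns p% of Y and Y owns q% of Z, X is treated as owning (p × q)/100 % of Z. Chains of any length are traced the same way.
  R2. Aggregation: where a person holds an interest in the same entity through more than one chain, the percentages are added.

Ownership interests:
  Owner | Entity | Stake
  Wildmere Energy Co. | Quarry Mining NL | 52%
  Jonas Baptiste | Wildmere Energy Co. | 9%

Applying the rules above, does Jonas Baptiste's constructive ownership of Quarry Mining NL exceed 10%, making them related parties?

No

Chain via Wildmere Energy Co. (R1): 9% × 52% = 4.68% of Quarry Mining NL.
4.68% does not exceed the 10% threshold, so Jonas is not a related party to Quarry Mining NL.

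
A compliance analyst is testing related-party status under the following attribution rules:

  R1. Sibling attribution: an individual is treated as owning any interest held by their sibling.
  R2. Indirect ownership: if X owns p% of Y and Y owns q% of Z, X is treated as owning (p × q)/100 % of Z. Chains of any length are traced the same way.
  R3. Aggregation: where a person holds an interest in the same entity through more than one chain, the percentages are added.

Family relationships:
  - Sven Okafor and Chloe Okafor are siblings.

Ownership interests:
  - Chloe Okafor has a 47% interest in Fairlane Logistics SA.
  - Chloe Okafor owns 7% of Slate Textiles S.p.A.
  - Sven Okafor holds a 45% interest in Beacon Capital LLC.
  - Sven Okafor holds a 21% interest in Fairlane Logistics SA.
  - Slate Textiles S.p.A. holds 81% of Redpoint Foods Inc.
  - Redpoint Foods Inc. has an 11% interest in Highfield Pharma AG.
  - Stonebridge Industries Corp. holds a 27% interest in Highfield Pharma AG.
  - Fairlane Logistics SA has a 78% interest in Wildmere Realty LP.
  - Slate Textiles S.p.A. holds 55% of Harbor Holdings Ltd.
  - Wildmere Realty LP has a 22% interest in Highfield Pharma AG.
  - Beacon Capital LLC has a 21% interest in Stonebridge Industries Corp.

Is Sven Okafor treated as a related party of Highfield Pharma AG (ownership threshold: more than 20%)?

By sibling attribution (R1), Sven Okafor is treated as also owning Chloe Okafor's interest in Fairlane Logistics SA, giving 21% + 47% = 68%.
By sibling attribution (R1), Sven Okafor is treated as owning Chloe Okafor's 7% interest in Slate Textiles S.p.A.
Chain via Beacon Capital LLC → Stonebridge Industries Corp. (R2): 45% × 21% × 27% = 2.5515% of Highfield Pharma AG.
Chain via Fairlane Logistics SA → Wildmere Realty LP (R2): 68% × 78% × 22% = 11.6688% of Highfield Pharma AG.
Chain via Slate Textiles S.p.A. → Redpoint Foods Inc. (R2): 7% × 81% × 11% = 0.6237% of Highfield Pharma AG.
Aggregating (R3): 2.5515% + 11.6688% + 0.6237% = 14.844%.
14.844% does not exceed the 20% threshold, so Sven is not a related party to Highfield Pharma AG.

No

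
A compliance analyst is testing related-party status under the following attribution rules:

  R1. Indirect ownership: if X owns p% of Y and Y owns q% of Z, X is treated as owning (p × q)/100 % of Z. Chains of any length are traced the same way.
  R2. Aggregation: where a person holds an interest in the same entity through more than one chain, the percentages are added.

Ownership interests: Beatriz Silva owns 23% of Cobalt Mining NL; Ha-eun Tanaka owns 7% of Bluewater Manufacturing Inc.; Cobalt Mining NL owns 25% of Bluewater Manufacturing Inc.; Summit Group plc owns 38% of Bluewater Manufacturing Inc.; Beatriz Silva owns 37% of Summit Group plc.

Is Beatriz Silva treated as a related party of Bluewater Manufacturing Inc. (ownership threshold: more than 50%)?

Chain via Cobalt Mining NL (R1): 23% × 25% = 5.75% of Bluewater Manufacturing Inc.
Chain via Summit Group plc (R1): 37% × 38% = 14.06% of Bluewater Manufacturing Inc.
Aggregating (R2): 5.75% + 14.06% = 19.81%.
19.81% does not exceed the 50% threshold, so Beatriz is not a related party to Bluewater Manufacturing Inc.

No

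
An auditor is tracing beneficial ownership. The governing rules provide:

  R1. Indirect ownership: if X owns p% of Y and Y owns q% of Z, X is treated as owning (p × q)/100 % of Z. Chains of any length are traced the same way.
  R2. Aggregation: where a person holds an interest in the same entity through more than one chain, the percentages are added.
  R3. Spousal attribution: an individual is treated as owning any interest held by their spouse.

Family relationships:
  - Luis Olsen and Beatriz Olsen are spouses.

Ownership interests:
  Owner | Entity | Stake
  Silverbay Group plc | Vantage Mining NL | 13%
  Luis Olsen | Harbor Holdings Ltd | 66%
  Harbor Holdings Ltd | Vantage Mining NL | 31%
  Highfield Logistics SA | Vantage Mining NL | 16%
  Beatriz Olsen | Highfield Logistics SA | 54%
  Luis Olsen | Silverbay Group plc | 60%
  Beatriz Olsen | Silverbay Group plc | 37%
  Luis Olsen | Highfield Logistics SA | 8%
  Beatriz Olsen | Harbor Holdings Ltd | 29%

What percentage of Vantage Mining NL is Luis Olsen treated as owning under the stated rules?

By spousal attribution (R3), Luis Olsen is treated as also owning Beatriz Olsen's interest in Harbor Holdings Ltd, giving 66% + 29% = 95%.
By spousal attribution (R3), Luis Olsen is treated as also owning Beatriz Olsen's interest in Silverbay Group plc, giving 60% + 37% = 97%.
By spousal attribution (R3), Luis Olsen is treated as also owning Beatriz Olsen's interest in Highfield Logistics SA, giving 8% + 54% = 62%.
Chain via Harbor Holdings Ltd (R1): 95% × 31% = 29.45% of Vantage Mining NL.
Chain via Silverbay Group plc (R1): 97% × 13% = 12.61% of Vantage Mining NL.
Chain via Highfield Logistics SA (R1): 62% × 16% = 9.92% of Vantage Mining NL.
Aggregating (R2): 29.45% + 12.61% + 9.92% = 51.98%.

51.98%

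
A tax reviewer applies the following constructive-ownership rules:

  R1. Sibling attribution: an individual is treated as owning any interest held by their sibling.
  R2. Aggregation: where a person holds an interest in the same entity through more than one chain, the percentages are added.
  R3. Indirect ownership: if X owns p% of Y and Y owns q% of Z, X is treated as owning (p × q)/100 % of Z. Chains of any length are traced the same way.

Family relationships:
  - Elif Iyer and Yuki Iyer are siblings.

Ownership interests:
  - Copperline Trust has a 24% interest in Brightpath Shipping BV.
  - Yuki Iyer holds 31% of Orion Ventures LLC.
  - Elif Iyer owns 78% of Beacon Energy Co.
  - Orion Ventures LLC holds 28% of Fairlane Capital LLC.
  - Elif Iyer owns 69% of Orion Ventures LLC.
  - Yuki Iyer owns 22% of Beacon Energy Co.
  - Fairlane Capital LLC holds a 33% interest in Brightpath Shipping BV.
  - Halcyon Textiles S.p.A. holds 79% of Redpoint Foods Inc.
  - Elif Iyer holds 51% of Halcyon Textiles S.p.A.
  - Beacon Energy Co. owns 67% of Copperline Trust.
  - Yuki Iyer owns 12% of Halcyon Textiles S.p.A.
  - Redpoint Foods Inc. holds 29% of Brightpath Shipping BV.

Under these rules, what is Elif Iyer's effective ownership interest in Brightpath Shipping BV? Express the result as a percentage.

39.7533%

By sibling attribution (R1), Elif Iyer is treated as also owning Yuki Iyer's interest in Orion Ventures LLC, giving 69% + 31% = 100%.
By sibling attribution (R1), Elif Iyer is treated as also owning Yuki Iyer's interest in Halcyon Textiles S.p.A, giving 51% + 12% = 63%.
By sibling attribution (R1), Elif Iyer is treated as also owning Yuki Iyer's interest in Beacon Energy Co, giving 78% + 22% = 100%.
Chain via Orion Ventures LLC → Fairlane Capital LLC (R3): 100% × 28% × 33% = 9.24% of Brightpath Shipping BV.
Chain via Halcyon Textiles S.p.A. → Redpoint Foods Inc. (R3): 63% × 79% × 29% = 14.4333% of Brightpath Shipping BV.
Chain via Beacon Energy Co. → Copperline Trust (R3): 100% × 67% × 24% = 16.08% of Brightpath Shipping BV.
Aggregating (R2): 9.24% + 14.4333% + 16.08% = 39.7533%.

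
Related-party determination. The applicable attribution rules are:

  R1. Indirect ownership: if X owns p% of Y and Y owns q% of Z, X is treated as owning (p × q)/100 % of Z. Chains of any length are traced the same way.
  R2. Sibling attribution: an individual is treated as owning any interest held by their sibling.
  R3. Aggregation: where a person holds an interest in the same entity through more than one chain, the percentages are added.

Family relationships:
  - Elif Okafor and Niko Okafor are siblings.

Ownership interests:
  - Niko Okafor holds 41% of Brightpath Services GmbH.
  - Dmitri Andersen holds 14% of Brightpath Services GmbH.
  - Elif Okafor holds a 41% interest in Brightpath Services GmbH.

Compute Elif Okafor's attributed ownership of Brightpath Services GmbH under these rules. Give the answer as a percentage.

By sibling attribution (R2), Elif Okafor is treated as also owning Niko Okafor's interest in Brightpath Services GmbH, giving 41% + 41% = 82%.
Direct interest in Brightpath Services GmbH: 82%.

82%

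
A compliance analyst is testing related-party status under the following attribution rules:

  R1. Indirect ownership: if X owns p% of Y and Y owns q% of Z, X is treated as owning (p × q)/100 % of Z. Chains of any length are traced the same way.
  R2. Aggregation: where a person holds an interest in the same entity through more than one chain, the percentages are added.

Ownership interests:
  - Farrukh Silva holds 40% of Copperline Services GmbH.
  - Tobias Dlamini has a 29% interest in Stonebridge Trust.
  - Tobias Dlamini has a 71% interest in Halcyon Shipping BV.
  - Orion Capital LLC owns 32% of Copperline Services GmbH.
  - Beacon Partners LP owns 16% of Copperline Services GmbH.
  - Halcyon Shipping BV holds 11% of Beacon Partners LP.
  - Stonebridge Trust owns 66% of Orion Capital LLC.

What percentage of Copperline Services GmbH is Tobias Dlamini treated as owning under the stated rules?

7.3744%

Chain via Halcyon Shipping BV → Beacon Partners LP (R1): 71% × 11% × 16% = 1.2496% of Copperline Services GmbH.
Chain via Stonebridge Trust → Orion Capital LLC (R1): 29% × 66% × 32% = 6.1248% of Copperline Services GmbH.
Aggregating (R2): 1.2496% + 6.1248% = 7.3744%.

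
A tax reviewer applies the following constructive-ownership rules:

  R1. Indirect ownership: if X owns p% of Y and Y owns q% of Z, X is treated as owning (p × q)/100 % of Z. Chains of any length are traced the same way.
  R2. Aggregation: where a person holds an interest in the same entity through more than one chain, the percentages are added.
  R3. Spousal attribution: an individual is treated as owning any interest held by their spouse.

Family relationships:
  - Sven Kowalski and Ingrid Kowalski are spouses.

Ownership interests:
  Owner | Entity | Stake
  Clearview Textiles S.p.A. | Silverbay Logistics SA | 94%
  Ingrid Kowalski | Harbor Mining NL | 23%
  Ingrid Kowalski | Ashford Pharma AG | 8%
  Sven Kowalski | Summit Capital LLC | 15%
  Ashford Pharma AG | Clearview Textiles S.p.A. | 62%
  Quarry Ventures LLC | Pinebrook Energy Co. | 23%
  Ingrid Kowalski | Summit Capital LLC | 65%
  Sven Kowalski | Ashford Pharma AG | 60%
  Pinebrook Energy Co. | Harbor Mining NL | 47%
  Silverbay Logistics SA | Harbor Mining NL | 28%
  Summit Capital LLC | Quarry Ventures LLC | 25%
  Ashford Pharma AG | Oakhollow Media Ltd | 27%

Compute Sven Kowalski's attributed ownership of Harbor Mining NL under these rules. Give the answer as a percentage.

By spousal attribution (R3), Sven Kowalski is treated as also owning Ingrid Kowalski's interest in Ashford Pharma AG, giving 60% + 8% = 68%.
By spousal attribution (R3), Sven Kowalski is treated as also owning Ingrid Kowalski's interest in Summit Capital LLC, giving 15% + 65% = 80%.
By spousal attribution (R3), Sven Kowalski is treated as owning Ingrid Kowalski's 23% interest in Harbor Mining NL.
Chain via Ashford Pharma AG → Clearview Textiles S.p.A. → Silverbay Logistics SA (R1): 68% × 62% × 94% × 28% = 11.096512% of Harbor Mining NL.
Chain via Summit Capital LLC → Quarry Ventures LLC → Pinebrook Energy Co. (R1): 80% × 25% × 23% × 47% = 2.162% of Harbor Mining NL.
Direct interest in Harbor Mining NL: 23%.
Aggregating (R2): 11.096512% + 2.162% + 23% = 36.258512%.

36.258512%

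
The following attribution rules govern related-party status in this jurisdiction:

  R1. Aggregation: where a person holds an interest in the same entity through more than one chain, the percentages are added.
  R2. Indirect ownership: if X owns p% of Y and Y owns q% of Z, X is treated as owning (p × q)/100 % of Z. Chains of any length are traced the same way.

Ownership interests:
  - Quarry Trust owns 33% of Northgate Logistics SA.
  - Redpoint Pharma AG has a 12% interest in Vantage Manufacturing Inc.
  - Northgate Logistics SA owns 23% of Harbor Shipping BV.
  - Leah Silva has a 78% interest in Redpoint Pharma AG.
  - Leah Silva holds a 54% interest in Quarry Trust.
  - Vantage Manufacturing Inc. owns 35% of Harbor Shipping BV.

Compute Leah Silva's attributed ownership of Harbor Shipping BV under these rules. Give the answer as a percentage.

Chain via Redpoint Pharma AG → Vantage Manufacturing Inc. (R2): 78% × 12% × 35% = 3.276% of Harbor Shipping BV.
Chain via Quarry Trust → Northgate Logistics SA (R2): 54% × 33% × 23% = 4.0986% of Harbor Shipping BV.
Aggregating (R1): 3.276% + 4.0986% = 7.3746%.

7.3746%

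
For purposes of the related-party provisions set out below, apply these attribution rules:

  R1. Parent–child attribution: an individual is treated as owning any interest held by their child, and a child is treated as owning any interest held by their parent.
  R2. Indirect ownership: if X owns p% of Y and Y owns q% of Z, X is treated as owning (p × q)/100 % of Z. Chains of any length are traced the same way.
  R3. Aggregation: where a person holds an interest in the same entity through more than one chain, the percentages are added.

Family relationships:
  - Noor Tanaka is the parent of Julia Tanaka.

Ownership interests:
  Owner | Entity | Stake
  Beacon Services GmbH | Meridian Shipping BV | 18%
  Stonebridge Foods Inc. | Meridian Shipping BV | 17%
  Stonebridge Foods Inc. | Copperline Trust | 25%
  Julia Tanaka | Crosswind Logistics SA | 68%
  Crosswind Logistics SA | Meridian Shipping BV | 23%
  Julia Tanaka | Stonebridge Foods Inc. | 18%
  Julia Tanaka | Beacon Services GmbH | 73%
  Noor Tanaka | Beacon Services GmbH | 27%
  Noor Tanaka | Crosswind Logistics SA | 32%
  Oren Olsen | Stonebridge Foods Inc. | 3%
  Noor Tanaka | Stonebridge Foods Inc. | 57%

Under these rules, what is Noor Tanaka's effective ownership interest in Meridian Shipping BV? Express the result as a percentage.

By parent–child attribution (R1), Noor Tanaka is treated as also owning Julia Tanaka's interest in Stonebridge Foods Inc, giving 57% + 18% = 75%.
By parent–child attribution (R1), Noor Tanaka is treated as also owning Julia Tanaka's interest in Beacon Services GmbH, giving 27% + 73% = 100%.
By parent–child attribution (R1), Noor Tanaka is treated as also owning Julia Tanaka's interest in Crosswind Logistics SA, giving 32% + 68% = 100%.
Chain via Stonebridge Foods Inc. (R2): 75% × 17% = 12.75% of Meridian Shipping BV.
Chain via Beacon Services GmbH (R2): 100% × 18% = 18% of Meridian Shipping BV.
Chain via Crosswind Logistics SA (R2): 100% × 23% = 23% of Meridian Shipping BV.
Aggregating (R3): 12.75% + 18% + 23% = 53.75%.

53.75%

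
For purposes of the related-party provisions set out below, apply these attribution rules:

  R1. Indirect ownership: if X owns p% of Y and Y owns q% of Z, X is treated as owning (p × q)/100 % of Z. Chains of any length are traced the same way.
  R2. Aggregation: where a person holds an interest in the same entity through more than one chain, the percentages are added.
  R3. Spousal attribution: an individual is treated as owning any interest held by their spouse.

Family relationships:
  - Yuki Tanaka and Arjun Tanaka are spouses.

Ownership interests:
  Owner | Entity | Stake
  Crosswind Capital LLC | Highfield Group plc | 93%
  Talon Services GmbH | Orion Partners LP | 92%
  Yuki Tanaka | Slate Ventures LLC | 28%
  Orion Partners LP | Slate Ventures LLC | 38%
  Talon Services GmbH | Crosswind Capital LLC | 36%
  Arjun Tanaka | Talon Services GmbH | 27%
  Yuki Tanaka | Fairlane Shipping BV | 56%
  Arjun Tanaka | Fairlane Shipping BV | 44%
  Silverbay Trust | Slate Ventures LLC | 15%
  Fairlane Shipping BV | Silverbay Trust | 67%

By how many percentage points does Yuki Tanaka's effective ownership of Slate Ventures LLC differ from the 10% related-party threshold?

By spousal attribution (R3), Yuki Tanaka is treated as also owning Arjun Tanaka's interest in Fairlane Shipping BV, giving 56% + 44% = 100%.
By spousal attribution (R3), Yuki Tanaka is treated as owning Arjun Tanaka's 27% interest in Talon Services GmbH.
Chain via Fairlane Shipping BV → Silverbay Trust (R1): 100% × 67% × 15% = 10.05% of Slate Ventures LLC.
Direct interest in Slate Ventures LLC: 28%.
Chain via Talon Services GmbH → Orion Partners LP (R1): 27% × 92% × 38% = 9.4392% of Slate Ventures LLC.
Aggregating (R2): 10.05% + 28% + 9.4392% = 47.4892%.
47.4892% exceeds the 10% threshold by 37.4892 percentage points.

37.4892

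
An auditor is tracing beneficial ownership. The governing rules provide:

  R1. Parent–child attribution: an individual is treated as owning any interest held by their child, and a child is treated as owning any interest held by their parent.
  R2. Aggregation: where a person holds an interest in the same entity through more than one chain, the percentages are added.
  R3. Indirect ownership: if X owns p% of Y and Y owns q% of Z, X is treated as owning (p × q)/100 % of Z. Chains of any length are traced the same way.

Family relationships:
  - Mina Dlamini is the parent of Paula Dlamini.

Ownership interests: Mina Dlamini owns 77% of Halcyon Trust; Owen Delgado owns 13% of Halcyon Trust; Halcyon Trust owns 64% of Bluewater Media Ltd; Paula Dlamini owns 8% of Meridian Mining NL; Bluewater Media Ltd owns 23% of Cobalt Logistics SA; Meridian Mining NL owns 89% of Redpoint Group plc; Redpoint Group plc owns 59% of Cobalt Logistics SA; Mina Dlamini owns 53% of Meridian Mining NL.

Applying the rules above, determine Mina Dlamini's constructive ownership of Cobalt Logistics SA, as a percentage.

43.3655%

By parent–child attribution (R1), Mina Dlamini is treated as also owning Paula Dlamini's interest in Meridian Mining NL, giving 53% + 8% = 61%.
Chain via Meridian Mining NL → Redpoint Group plc (R3): 61% × 89% × 59% = 32.0311% of Cobalt Logistics SA.
Chain via Halcyon Trust → Bluewater Media Ltd (R3): 77% × 64% × 23% = 11.3344% of Cobalt Logistics SA.
Aggregating (R2): 32.0311% + 11.3344% = 43.3655%.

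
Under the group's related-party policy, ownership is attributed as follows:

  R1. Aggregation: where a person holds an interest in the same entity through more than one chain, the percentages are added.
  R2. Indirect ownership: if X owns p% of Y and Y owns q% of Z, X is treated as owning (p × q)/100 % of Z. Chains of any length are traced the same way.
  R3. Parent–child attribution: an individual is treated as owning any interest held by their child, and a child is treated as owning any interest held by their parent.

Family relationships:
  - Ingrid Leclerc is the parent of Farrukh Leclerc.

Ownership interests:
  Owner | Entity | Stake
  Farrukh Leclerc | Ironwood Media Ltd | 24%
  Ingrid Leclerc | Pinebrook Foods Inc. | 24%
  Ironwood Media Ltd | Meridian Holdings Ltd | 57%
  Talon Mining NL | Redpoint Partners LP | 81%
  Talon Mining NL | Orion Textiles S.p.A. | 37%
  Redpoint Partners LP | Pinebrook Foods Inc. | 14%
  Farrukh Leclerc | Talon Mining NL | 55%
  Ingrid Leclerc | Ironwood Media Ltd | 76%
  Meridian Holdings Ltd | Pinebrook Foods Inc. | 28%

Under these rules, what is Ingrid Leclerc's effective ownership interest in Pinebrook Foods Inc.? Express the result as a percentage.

By parent–child attribution (R3), Ingrid Leclerc is treated as also owning Farrukh Leclerc's interest in Ironwood Media Ltd, giving 76% + 24% = 100%.
By parent–child attribution (R3), Ingrid Leclerc is treated as owning Farrukh Leclerc's 55% interest in Talon Mining NL.
Chain via Ironwood Media Ltd → Meridian Holdings Ltd (R2): 100% × 57% × 28% = 15.96% of Pinebrook Foods Inc.
Direct interest in Pinebrook Foods Inc: 24%.
Chain via Talon Mining NL → Redpoint Partners LP (R2): 55% × 81% × 14% = 6.237% of Pinebrook Foods Inc.
Aggregating (R1): 15.96% + 24% + 6.237% = 46.197%.

46.197%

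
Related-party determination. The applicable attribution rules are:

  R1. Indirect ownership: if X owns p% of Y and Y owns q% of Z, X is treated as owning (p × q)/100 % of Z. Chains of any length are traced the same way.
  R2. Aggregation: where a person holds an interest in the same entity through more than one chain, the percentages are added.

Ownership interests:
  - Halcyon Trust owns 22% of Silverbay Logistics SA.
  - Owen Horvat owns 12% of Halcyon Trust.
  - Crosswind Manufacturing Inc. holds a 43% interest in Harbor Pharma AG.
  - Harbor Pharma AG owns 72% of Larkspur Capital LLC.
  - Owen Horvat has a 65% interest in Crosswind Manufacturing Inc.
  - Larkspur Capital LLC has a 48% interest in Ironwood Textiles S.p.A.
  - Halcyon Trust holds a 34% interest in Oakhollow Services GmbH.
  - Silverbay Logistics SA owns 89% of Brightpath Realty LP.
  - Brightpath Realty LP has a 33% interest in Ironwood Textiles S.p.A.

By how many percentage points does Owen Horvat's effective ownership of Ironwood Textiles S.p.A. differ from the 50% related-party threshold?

39.565112

Chain via Crosswind Manufacturing Inc. → Harbor Pharma AG → Larkspur Capital LLC (R1): 65% × 43% × 72% × 48% = 9.65952% of Ironwood Textiles S.p.A.
Chain via Halcyon Trust → Silverbay Logistics SA → Brightpath Realty LP (R1): 12% × 22% × 89% × 33% = 0.775368% of Ironwood Textiles S.p.A.
Aggregating (R2): 9.65952% + 0.775368% = 10.434888%.
10.434888% falls short of the 50% threshold by 39.565112 percentage points.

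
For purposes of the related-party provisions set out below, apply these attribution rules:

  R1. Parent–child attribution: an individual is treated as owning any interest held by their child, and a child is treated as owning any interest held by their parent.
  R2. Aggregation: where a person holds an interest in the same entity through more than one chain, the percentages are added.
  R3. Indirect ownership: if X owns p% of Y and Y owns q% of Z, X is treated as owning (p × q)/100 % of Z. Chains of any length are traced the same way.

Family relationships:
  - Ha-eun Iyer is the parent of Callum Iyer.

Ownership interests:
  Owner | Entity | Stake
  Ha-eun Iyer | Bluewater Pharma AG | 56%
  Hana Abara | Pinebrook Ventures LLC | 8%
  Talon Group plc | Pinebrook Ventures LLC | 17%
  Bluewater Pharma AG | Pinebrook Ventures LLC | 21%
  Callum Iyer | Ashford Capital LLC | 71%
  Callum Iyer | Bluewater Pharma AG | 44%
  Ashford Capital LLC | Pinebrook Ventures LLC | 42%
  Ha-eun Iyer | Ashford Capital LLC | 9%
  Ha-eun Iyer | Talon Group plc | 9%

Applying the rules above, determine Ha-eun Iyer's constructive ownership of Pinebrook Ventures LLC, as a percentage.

By parent–child attribution (R1), Ha-eun Iyer is treated as also owning Callum Iyer's interest in Bluewater Pharma AG, giving 56% + 44% = 100%.
By parent–child attribution (R1), Ha-eun Iyer is treated as also owning Callum Iyer's interest in Ashford Capital LLC, giving 9% + 71% = 80%.
Chain via Bluewater Pharma AG (R3): 100% × 21% = 21% of Pinebrook Ventures LLC.
Chain via Ashford Capital LLC (R3): 80% × 42% = 33.6% of Pinebrook Ventures LLC.
Chain via Talon Group plc (R3): 9% × 17% = 1.53% of Pinebrook Ventures LLC.
Aggregating (R2): 21% + 33.6% + 1.53% = 56.13%.

56.13%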